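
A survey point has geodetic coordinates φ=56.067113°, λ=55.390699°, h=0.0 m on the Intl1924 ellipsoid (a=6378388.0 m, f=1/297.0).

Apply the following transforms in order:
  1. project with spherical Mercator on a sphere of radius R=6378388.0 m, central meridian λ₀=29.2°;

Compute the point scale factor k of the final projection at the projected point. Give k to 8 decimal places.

1.79140381

start: φ=56.067113°, λ=55.390699°, h=0.000 m
→ into merc (λ₀=29.2°): φ=56.06711300°, λ−λ₀=26.19069900°
scale k = 1.79140381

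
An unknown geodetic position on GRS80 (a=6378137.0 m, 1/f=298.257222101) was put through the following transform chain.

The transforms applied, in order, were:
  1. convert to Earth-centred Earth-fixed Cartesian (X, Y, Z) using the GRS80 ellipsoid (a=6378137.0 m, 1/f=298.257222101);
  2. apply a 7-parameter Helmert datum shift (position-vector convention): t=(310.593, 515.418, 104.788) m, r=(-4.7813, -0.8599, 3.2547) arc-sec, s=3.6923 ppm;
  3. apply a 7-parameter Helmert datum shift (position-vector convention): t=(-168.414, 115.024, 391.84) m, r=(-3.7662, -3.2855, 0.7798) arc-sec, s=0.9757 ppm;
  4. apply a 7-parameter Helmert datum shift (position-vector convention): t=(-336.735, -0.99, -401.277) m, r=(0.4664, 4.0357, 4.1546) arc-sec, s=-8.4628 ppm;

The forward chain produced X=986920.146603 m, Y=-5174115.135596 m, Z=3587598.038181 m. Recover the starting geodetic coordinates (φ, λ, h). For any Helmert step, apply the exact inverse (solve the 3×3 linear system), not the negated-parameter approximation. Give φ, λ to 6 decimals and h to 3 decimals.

φ=34.431544°, λ=-79.202761°, h=2267.310 m

start: X=986920.1466, Y=-5174115.1356, Z=3587598.0382 m
→ Helmert⁻¹: X=987090.8155, Y=-5174169.7023, Z=3588060.6927
→ Helmert⁻¹: X=987295.8488, Y=-5174348.9157, Z=3587555.1473
→ Helmert⁻¹: X=986914.9101, Y=-5174943.9547, Z=3587313.0418
→ geod (Bowring, a=6378137.000): φ=34.43154400°, λ=-79.20276100°, h=2267.3100 m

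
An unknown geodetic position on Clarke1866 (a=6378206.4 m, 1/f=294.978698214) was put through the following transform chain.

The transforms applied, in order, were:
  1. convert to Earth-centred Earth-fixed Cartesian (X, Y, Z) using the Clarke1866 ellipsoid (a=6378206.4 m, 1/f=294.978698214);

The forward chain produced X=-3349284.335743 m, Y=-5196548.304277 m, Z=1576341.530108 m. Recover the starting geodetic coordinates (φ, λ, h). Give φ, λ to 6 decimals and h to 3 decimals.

start: X=-3349284.3357, Y=-5196548.3043, Z=1576341.5301 m
→ geod (Bowring, a=6378206.400): φ=14.39750500°, λ=-122.80262900°, h=3297.9200 m

φ=14.397505°, λ=-122.802629°, h=3297.920 m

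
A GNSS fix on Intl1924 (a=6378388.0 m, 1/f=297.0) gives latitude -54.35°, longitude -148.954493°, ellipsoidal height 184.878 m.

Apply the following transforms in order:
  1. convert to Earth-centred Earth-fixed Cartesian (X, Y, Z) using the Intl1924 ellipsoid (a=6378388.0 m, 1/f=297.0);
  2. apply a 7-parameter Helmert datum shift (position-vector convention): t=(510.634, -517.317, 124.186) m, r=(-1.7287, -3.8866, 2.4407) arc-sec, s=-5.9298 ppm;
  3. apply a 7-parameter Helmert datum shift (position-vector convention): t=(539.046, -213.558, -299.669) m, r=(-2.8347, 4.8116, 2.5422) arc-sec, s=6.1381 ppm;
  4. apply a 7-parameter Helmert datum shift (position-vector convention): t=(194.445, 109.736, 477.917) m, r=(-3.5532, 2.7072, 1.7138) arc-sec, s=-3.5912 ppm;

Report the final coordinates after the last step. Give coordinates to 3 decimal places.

X=-3190982.644 m, Y=-1922446.458 m, Z=-5159349.313 m

start: φ=-54.350000°, λ=-148.954493°, h=184.878 m
→ ECEF (a=6378388.000, f=1/297.0): X=-3192209.1067, Y=-1921525.1559, Z=-5159801.0245
→ Helmert 7p (PV): X=-3191559.5822, Y=-1922112.0952, Z=-5159690.2874
→ Helmert 7p (PV): X=-3191136.7986, Y=-1922447.6975, Z=-5159920.7604
→ Helmert 7p (PV): X=-3190982.6436, Y=-1922446.4583, Z=-5159349.3133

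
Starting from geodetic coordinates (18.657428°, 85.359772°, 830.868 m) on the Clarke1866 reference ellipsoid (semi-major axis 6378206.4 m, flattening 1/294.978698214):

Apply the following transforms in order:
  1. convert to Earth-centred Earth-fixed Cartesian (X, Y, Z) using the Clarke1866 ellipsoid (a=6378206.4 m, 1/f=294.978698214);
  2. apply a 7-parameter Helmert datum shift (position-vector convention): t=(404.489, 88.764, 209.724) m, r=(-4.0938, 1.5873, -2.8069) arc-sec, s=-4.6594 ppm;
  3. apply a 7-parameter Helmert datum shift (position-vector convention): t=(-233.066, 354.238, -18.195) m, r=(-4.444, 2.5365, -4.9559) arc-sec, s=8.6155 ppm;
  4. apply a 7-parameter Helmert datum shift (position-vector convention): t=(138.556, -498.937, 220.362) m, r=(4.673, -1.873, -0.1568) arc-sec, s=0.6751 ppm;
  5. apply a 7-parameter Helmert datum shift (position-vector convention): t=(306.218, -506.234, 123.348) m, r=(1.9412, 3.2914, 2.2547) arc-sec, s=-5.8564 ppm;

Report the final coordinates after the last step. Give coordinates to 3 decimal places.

X=489941.511 m, Y=6025521.177 m, Z=2028066.735 m

start: φ=18.657428°, λ=85.359772°, h=830.868 m
→ ECEF (a=6378206.400, f=1/294.978698214): X=489105.9192, Y=6026085.2571, Z=2027603.3238
→ Helmert 7p (PV): X=489605.7365, Y=6026179.5296, Z=2027680.2356
→ Helmert 7p (PV): X=489546.6155, Y=6026617.6093, Z=2027543.6533
→ Helmert 7p (PV): X=489671.6721, Y=6026076.4340, Z=2027906.3646
→ Helmert 7p (PV): X=489941.5106, Y=6025521.1766, Z=2028066.7350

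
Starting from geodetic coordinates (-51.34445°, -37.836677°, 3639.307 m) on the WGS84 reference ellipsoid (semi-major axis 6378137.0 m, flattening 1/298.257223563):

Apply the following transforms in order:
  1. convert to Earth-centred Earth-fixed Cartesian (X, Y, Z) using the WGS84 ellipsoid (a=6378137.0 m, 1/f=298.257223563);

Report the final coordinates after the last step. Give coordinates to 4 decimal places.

X=3154667.5548 m, Y=-2450247.0417 m, Z=-4960412.8845 m

start: φ=-51.344450°, λ=-37.836677°, h=3639.307 m
→ ECEF (a=6378137.000, f=1/298.257223563): X=3154667.5548, Y=-2450247.0417, Z=-4960412.8845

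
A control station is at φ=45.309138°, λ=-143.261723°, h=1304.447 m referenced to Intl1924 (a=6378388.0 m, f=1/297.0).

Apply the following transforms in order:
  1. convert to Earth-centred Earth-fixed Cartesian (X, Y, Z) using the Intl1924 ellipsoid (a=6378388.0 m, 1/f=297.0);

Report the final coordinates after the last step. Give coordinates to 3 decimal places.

X=-3601672.052 m, Y=-2688348.423 m, Z=4512584.863 m

start: φ=45.309138°, λ=-143.261723°, h=1304.447 m
→ ECEF (a=6378388.000, f=1/297.0): X=-3601672.0521, Y=-2688348.4233, Z=4512584.8627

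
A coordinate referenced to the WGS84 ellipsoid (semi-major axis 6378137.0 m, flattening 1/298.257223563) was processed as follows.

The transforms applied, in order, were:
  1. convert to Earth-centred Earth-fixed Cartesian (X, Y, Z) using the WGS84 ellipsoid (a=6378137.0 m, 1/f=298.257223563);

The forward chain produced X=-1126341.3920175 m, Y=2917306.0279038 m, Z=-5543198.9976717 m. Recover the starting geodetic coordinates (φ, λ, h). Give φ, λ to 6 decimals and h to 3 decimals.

start: X=-1126341.3920, Y=2917306.0279, Z=-5543198.9977 m
→ geod (Bowring, a=6378137.000): φ=-60.73486700°, λ=111.11105400°, h=2566.3830 m

φ=-60.734867°, λ=111.111054°, h=2566.383 m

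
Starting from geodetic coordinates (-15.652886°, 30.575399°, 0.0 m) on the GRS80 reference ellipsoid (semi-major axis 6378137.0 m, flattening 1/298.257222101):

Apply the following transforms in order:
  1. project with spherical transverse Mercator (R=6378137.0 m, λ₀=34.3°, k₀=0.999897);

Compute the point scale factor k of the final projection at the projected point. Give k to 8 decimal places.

1.00185891

start: φ=-15.652886°, λ=30.575399°, h=0.000 m
→ into tm (λ₀=34.3°): φ=-15.65288600°, λ−λ₀=-3.72460100°
scale k = 1.00185891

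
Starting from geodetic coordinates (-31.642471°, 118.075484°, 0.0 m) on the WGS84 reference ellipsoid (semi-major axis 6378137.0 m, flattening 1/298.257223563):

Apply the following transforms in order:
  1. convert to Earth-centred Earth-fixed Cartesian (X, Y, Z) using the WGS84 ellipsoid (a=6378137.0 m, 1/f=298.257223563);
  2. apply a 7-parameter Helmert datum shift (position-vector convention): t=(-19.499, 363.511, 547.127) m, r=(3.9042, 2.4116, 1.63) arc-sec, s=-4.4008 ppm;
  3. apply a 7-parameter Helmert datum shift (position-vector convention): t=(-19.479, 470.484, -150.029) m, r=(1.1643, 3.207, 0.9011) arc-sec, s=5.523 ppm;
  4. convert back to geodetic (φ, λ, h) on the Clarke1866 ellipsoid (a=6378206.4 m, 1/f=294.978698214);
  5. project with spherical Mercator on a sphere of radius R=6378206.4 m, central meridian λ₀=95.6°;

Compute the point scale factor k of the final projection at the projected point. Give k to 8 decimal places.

start: φ=-31.642471°, λ=118.075484°, h=0.000 m
→ ECEF (a=6378137.000, f=1/298.257223563): X=-2557879.7296, Y=4795420.3653, Z=-3326745.9747
→ Helmert 7p (PV): X=-2557964.7627, Y=4795805.5278, Z=-3326063.5335
→ Helmert 7p (PV): X=-2558071.0346, Y=4796310.0988, Z=-3326165.0900
→ geod (Bowring, a=6378206.400): φ=-31.63578462°, λ=118.07284948°, h=436.2076 m
→ into merc (λ₀=95.6°): φ=-31.63578462°, λ−λ₀=22.47284948°
scale k = 1.17453674

1.17453674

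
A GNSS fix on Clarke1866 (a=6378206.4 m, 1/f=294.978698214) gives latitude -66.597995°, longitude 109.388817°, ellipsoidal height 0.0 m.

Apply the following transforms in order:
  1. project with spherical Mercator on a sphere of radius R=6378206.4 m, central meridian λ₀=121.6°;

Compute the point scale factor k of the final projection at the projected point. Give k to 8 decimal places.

start: φ=-66.597995°, λ=109.388817°, h=0.000 m
→ into merc (λ₀=121.6°): φ=-66.59799500°, λ−λ₀=-12.21118300°
scale k = 2.51775010

2.51775010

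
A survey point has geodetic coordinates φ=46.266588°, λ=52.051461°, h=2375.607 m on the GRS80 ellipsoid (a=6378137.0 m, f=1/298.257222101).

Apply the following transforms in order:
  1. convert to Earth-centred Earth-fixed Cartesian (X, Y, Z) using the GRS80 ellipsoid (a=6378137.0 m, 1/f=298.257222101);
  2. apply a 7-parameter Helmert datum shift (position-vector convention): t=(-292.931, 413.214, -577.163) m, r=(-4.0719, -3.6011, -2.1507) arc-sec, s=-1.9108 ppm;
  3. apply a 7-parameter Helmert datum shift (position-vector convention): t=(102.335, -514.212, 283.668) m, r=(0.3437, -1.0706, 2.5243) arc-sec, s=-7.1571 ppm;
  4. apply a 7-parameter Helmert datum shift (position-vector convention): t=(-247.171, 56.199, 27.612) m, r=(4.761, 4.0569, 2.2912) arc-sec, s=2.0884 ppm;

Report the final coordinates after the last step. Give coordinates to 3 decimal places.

start: φ=46.266588°, λ=52.051461°, h=2375.607 m
→ ECEF (a=6378137.000, f=1/298.257222101): X=2717232.6805, Y=3484345.3483, Z=4587498.7318
→ Helmert 7p (PV): X=2716890.7970, Y=3484814.1344, Z=4586891.4573
→ Helmert 7p (PV): X=2716907.2318, Y=3484300.5876, Z=4587162.2049
→ Helmert 7p (PV): X=2716717.2533, Y=3484288.3619, Z=4587226.3841

X=2716717.253 m, Y=3484288.362 m, Z=4587226.384 m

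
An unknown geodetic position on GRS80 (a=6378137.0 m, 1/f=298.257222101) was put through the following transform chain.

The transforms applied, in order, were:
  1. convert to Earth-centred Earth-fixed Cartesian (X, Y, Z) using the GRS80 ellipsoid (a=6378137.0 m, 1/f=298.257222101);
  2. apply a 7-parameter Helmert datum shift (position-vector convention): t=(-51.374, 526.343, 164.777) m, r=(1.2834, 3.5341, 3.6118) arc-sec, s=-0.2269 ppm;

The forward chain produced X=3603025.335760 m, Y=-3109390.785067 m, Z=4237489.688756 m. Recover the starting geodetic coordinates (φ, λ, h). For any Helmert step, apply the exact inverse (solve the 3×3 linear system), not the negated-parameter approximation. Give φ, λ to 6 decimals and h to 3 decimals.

φ=41.869781°, λ=-40.799737°, h=3839.631 m

start: X=3603025.3358, Y=-3109390.7851, Z=4237489.6888 m
→ Helmert⁻¹: X=3602950.4676, Y=-3109954.5576, Z=4237406.9559
→ geod (Bowring, a=6378137.000): φ=41.86978100°, λ=-40.79973700°, h=3839.6310 m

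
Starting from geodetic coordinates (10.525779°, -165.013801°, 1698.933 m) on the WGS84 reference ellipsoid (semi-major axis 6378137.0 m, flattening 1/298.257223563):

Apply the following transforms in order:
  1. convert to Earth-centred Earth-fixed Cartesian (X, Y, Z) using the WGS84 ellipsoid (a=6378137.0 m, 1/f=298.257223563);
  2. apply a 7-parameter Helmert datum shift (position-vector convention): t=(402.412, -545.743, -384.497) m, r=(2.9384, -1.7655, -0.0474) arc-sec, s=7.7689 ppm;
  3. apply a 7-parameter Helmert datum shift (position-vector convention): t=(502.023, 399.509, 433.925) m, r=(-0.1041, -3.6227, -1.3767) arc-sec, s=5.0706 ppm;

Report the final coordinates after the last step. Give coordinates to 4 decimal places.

start: φ=10.525779°, λ=-165.013801°, h=1698.933 m
→ ECEF (a=6378137.000, f=1/298.257223563): X=-6059819.2428, Y=-1622159.3293, Z=1157784.4149
→ Helmert 7p (PV): X=-6059474.1917, Y=-1622732.7757, Z=1157333.9348
→ Helmert 7p (PV): X=-6059034.0515, Y=-1622300.4671, Z=1157668.1220

X=-6059034.0515 m, Y=-1622300.4671 m, Z=1157668.1220 m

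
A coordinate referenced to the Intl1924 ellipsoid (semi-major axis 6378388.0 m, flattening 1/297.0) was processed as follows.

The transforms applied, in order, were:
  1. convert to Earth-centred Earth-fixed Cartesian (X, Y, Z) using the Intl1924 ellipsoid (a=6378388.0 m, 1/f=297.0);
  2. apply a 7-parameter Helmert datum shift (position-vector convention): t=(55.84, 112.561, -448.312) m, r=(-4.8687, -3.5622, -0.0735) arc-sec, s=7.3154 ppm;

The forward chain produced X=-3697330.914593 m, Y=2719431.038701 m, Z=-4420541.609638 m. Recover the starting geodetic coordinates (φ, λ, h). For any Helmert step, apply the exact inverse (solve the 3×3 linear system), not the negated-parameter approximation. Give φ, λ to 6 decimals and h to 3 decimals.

start: X=-3697330.9146, Y=2719431.0387, Z=-4420541.6096 m
→ Helmert⁻¹: X=-3697437.0083, Y=2719401.5961, Z=-4419932.9192
→ geod (Bowring, a=6378388.000): φ=-44.11294900°, λ=143.66615500°, h=3941.6690 m

φ=-44.112949°, λ=143.666155°, h=3941.669 m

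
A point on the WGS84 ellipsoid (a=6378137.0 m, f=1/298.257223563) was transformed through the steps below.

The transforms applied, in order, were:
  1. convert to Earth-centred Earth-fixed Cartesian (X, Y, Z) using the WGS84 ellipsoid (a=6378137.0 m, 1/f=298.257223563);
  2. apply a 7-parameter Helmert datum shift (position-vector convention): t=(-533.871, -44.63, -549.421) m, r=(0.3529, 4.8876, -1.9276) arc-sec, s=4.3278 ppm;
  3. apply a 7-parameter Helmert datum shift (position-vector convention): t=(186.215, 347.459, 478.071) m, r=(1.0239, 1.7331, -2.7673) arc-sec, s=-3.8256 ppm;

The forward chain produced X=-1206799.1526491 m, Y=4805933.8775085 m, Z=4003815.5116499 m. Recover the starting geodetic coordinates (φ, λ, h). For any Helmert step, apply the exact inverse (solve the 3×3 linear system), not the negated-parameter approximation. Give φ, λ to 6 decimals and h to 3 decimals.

φ=39.128743°, λ=104.095497°, h=633.331 m

start: X=-1206799.1526, Y=4805933.8775, Z=4003815.5116 m
→ Helmert⁻¹: X=-1207088.0955, Y=4805608.4807, Z=4003318.7585
→ Helmert⁻¹: X=-1206688.7860, Y=4805627.8862, Z=4003814.0362
→ geod (Bowring, a=6378137.000): φ=39.12874300°, λ=104.09549700°, h=633.3310 m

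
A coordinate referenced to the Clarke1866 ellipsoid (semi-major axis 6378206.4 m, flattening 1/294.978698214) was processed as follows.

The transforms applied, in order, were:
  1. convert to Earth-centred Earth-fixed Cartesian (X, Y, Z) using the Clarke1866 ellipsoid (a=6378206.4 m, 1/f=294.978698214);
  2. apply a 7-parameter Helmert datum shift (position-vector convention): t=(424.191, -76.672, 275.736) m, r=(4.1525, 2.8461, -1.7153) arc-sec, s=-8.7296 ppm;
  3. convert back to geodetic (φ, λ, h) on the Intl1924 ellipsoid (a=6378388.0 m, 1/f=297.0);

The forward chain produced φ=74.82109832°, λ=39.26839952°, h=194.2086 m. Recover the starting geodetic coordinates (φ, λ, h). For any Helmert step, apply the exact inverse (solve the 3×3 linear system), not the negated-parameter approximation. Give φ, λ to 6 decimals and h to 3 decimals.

φ=74.823418°, λ=39.285192°, h=228.374 m

start: φ=74.821098°, λ=39.268400°, h=194.209 m
→ ECEF (a=6378388.000, f=1/297.0): X=1297063.0119, Y=1060439.6937, Z=6133902.7693
→ Helmert⁻¹: X=1296556.6855, Y=1060659.8883, Z=6133677.1150
→ geod (Bowring, a=6378206.400): φ=74.82341800°, λ=39.28519200°, h=228.3740 m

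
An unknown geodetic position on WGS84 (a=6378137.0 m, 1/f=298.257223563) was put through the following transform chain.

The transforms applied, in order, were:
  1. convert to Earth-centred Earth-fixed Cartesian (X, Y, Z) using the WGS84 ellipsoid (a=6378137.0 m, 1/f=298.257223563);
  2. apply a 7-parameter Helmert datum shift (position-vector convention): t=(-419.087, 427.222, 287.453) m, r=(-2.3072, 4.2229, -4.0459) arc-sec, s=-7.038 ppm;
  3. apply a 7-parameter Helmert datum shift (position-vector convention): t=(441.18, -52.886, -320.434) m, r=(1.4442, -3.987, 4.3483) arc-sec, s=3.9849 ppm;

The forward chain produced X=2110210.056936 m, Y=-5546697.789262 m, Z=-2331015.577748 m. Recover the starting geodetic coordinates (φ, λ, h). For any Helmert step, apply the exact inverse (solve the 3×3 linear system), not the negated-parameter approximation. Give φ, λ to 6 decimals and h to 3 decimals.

φ=-21.574335°, λ=-69.172474°, h=988.685 m

start: X=2110210.0569, Y=-5546697.7893, Z=-2331015.5777 m
→ Helmert⁻¹: X=2109598.4882, Y=-5546683.5920, Z=-2330687.7976
→ Helmert⁻¹: X=2110188.9553, Y=-5547082.3895, Z=-2331010.5014
→ geod (Bowring, a=6378137.000): φ=-21.57433500°, λ=-69.17247400°, h=988.6850 m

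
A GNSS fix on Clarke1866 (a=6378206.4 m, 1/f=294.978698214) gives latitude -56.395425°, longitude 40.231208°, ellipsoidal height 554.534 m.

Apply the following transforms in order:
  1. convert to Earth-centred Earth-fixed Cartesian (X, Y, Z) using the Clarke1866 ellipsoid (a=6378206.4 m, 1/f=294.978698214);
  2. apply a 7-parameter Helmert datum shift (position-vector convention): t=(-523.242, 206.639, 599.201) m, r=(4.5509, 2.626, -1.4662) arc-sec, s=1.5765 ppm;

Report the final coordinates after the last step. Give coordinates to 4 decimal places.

start: φ=-56.395425°, λ=40.231208°, h=554.534 m
→ ECEF (a=6378206.400, f=1/294.978698214): X=2701595.3977, Y=2285548.6502, Z=-5289197.4469
→ Helmert 7p (PV): X=2701025.3232, Y=2285856.3862, Z=-5288590.5519

X=2701025.3232 m, Y=2285856.3862 m, Z=-5288590.5519 m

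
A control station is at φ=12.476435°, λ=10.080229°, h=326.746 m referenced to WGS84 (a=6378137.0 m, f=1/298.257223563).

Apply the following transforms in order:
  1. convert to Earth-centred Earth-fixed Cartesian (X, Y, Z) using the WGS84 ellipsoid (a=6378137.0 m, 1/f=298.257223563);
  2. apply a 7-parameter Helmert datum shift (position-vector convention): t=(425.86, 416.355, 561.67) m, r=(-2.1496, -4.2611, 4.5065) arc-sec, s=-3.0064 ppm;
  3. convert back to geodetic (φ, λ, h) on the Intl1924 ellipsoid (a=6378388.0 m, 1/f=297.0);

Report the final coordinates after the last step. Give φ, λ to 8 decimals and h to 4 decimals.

start: φ=12.476435°, λ=10.080229°, h=326.746 m
→ ECEF (a=6378137.000, f=1/298.257223563): X=6132658.8930, Y=1090209.7271, Z=1368980.4680
→ Helmert 7p (PV): X=6133014.2160, Y=1090771.0580, Z=1369653.3511
→ geod (Bowring, a=6378388.000): φ=12.48184551°, λ=10.08474032°, h=662.9168 m

φ=12.48184551°, λ=10.08474032°, h=662.9168 m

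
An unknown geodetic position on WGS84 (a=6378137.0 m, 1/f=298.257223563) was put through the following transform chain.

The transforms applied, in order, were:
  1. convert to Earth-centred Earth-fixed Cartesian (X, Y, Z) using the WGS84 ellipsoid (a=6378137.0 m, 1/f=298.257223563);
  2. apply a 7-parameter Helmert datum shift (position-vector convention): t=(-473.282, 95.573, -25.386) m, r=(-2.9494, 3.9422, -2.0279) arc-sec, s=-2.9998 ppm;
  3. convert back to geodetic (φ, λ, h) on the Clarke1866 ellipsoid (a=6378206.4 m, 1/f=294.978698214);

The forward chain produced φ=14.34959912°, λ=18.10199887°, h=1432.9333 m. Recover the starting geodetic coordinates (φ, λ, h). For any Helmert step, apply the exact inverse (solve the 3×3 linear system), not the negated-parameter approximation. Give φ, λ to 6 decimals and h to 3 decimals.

φ=14.349154°, λ=18.100246°, h=1920.483 m

start: φ=14.349599°, λ=18.101999°, h=1432.933 m
→ ECEF (a=6378206.400, f=1/294.978698214): X=5875916.1105, Y=1920772.3179, Z=1570742.4156
→ Helmert⁻¹: X=5876358.1132, Y=1920717.8175, Z=1570912.2890
→ geod (Bowring, a=6378137.000): φ=14.34915400°, λ=18.10024600°, h=1920.4830 m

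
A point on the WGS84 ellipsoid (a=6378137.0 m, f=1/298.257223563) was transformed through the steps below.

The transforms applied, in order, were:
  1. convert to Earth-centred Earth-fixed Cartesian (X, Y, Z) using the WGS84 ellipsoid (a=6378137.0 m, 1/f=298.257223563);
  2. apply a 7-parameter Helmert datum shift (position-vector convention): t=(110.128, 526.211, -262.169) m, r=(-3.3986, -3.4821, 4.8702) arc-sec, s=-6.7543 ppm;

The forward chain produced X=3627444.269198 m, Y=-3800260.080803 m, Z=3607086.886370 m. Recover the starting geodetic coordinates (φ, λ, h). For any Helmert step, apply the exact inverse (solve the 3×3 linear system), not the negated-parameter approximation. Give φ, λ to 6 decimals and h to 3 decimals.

φ=34.652008°, λ=-46.338976°, h=1887.699 m

start: X=3627444.2692, Y=-3800260.0808, Z=3607086.8864 m
→ Helmert⁻¹: X=3627329.7921, Y=-3800957.0462, Z=3607249.5573
→ geod (Bowring, a=6378137.000): φ=34.65200800°, λ=-46.33897600°, h=1887.6990 m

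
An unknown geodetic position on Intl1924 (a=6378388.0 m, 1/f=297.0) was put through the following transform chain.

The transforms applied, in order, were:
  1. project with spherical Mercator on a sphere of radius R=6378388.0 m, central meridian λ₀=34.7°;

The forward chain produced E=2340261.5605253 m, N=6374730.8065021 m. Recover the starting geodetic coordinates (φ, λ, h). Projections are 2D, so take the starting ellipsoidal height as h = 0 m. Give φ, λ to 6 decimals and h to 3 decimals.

φ=49.583643°, λ=55.722100°, h=0.000 m

start: E=2340261.5605, N=6374730.8065 m
→ merc⁻¹: φ=49.58364300°, λ=55.72210000°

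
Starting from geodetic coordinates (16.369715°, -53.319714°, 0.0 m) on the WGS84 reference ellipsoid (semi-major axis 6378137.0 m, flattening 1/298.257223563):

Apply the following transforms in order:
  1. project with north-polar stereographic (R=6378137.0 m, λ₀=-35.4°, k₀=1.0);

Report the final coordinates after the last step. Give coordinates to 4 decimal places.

E=-2937819.7099 m, N=-9084976.0649 m

start: φ=16.369715°, λ=-53.319714°, h=0.000 m
→ stereo (R=6378137.0, λ₀=-35.4°): E=-2937819.7099, N=-9084976.0649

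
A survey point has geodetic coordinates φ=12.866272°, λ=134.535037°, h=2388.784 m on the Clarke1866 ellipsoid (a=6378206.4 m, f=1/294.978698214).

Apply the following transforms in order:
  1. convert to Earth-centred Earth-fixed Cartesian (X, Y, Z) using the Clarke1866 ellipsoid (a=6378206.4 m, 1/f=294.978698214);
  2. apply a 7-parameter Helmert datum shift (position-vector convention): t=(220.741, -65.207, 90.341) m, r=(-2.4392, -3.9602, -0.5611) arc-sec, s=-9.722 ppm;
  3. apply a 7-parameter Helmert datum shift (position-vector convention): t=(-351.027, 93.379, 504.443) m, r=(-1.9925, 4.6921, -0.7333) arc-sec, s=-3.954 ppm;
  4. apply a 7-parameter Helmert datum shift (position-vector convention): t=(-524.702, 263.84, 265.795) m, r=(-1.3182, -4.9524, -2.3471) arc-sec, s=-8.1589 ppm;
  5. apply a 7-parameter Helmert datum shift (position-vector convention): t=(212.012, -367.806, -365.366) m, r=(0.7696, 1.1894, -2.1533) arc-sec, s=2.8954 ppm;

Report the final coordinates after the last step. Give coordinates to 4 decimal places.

X=-4363632.5886 m, Y=4434772.7367 m, Z=1411727.8430 m

start: φ=12.866272°, λ=134.535037°, h=2388.784 m
→ ECEF (a=6378206.400, f=1/294.978698214): X=-4363376.0934, Y=4434775.8538, Z=1411430.5624
→ Helmert 7p (PV): X=-4363127.9666, Y=4434696.0923, Z=1411370.9640
→ Helmert 7p (PV): X=-4363413.8702, Y=4434801.0816, Z=1411926.2396
→ Helmert 7p (PV): X=-4363886.4080, Y=4435087.4129, Z=1412047.4087
→ Helmert 7p (PV): X=-4363632.5886, Y=4434772.7367, Z=1411727.8430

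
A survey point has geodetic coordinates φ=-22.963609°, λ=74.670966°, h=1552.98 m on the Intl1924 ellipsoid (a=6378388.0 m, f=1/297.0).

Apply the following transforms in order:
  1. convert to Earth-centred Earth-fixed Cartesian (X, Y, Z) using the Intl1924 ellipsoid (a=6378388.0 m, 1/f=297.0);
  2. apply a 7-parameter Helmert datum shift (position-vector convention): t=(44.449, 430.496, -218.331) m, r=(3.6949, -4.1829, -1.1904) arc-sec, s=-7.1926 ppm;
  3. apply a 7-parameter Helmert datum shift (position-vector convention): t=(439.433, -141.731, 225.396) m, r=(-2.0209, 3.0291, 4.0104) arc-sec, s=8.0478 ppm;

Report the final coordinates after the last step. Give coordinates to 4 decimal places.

X=1554169.8994 m, Y=5668595.5605 m, Z=-2473587.5952 m

start: φ=-22.963609°, λ=74.670966°, h=1552.980 m
→ ECEF (a=6378388.000, f=1/297.0): X=1553748.3567, Y=5668260.6251, Z=-2473647.2304
→ Helmert 7p (PV): X=1553864.5062, Y=5668685.6957, Z=-2473714.7238
→ Helmert 7p (PV): X=1554169.8994, Y=5668595.5605, Z=-2473587.5952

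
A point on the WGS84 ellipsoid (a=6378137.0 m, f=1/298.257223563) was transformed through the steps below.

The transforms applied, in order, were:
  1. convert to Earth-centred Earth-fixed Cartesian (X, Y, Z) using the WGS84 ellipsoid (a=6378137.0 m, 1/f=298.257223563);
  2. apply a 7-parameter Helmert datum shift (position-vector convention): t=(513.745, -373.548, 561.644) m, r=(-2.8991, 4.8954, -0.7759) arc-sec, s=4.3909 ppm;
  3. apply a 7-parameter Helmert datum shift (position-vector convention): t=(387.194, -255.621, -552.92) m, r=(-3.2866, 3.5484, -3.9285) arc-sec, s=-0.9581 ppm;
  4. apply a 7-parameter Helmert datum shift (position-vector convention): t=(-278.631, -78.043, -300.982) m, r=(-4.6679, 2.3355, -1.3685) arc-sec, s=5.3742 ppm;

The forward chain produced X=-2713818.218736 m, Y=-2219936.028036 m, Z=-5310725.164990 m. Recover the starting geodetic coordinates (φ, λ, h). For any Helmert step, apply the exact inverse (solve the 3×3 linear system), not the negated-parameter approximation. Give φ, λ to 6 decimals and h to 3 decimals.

start: X=-2713818.2187, Y=-2219936.0280, Z=-5310725.1650 m
→ Helmert⁻¹: X=-2713450.1478, Y=-2219743.8786, Z=-5310476.6020
→ Helmert⁻¹: X=-2713706.3216, Y=-2219457.4600, Z=-5310010.8182
→ Helmert⁻¹: X=-2714073.7610, Y=-2219009.7354, Z=-5310644.7475
→ geod (Bowring, a=6378137.000): φ=-56.74653700°, λ=-140.73078200°, h=202.5820 m

φ=-56.746537°, λ=-140.730782°, h=202.582 m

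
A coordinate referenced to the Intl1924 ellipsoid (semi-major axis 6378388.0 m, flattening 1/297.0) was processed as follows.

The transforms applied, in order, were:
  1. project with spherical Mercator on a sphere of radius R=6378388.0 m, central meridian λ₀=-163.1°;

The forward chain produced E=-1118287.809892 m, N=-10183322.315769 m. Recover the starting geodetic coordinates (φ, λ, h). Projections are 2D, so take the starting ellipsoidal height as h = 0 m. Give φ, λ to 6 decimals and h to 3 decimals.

φ=-67.094106°, λ=-173.145355°, h=0.000 m

start: E=-1118287.8099, N=-10183322.3158 m
→ merc⁻¹: φ=-67.09410600°, λ=-173.14535500°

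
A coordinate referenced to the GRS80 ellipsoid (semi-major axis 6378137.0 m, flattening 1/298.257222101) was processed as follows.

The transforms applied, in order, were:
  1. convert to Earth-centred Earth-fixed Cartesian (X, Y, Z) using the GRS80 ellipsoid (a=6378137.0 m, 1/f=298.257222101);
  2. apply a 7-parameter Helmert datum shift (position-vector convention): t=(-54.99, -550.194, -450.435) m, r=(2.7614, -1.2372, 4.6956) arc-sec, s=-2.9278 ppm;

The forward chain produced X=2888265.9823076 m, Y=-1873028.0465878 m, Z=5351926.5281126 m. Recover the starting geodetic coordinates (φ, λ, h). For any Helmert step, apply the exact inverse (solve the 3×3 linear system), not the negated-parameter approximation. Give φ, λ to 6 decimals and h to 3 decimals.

φ=57.429412°, λ=-32.955066°, h=718.708 m

start: X=2888265.9823, Y=-1873028.0466, Z=5351926.5281 m
→ Helmert⁻¹: X=2888318.9063, Y=-1872477.4311, Z=5352400.3774
→ geod (Bowring, a=6378137.000): φ=57.42941200°, λ=-32.95506600°, h=718.7080 m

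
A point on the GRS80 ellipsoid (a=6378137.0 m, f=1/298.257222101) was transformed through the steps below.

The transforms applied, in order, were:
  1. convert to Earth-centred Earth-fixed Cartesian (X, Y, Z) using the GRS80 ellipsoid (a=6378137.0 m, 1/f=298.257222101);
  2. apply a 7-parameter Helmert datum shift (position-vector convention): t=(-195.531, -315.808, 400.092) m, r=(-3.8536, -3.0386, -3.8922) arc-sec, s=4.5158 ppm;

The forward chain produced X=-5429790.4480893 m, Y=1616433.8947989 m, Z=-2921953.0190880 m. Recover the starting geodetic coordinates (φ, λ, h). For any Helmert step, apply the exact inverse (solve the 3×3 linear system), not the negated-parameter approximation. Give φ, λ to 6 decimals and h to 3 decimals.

start: X=-5429790.4481, Y=1616433.8948, Z=-2921953.0191 m
→ Helmert⁻¹: X=-5429643.9541, Y=1616694.5404, Z=-2922229.7230
→ geod (Bowring, a=6378137.000): φ=-27.44262800°, λ=163.41892500°, h=868.0020 m

φ=-27.442628°, λ=163.418925°, h=868.002 m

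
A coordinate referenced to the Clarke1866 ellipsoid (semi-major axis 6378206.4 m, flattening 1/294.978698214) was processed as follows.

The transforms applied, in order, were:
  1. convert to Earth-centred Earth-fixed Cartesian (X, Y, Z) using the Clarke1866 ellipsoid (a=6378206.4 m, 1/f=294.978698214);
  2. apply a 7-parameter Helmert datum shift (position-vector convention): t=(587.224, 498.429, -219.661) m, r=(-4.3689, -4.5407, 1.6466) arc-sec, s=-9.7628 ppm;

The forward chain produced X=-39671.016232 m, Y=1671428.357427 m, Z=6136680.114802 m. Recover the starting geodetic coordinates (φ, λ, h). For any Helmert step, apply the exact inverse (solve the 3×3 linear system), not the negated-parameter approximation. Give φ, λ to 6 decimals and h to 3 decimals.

start: X=-39671.0162, Y=1671428.3574, Z=6136680.1148 m
→ Helmert⁻¹: X=-40110.1958, Y=1670816.5739, Z=6136995.9623
→ geod (Bowring, a=6378206.400): φ=74.86431500°, λ=91.37519800°, h=2430.0390 m

φ=74.864315°, λ=91.375198°, h=2430.039 m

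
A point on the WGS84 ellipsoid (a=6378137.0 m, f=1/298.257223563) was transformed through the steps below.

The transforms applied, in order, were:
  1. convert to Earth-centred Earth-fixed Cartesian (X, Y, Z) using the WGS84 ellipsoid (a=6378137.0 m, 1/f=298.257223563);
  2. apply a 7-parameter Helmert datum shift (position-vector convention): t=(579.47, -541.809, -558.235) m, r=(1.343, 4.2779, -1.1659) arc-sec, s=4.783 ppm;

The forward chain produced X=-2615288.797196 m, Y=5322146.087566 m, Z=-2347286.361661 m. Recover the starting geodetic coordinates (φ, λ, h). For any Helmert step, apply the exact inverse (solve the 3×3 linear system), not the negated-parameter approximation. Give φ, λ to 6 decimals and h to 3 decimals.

φ=-21.720921°, λ=116.172065°, h=2898.791 m

start: X=-2615288.7972, Y=5322146.0876, Z=-2347286.3617 m
→ Helmert⁻¹: X=-2615837.1690, Y=5322632.3722, Z=-2346805.8103
→ geod (Bowring, a=6378137.000): φ=-21.72092100°, λ=116.17206500°, h=2898.7910 m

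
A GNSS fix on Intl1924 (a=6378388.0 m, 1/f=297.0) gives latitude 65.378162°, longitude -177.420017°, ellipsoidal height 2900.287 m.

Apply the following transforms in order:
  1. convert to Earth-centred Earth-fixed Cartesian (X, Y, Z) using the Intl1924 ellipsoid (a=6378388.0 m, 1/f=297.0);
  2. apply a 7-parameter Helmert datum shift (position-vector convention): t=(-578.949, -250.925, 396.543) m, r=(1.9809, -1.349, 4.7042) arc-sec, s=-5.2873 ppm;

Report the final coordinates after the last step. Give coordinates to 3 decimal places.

X=-2663929.377 m, Y=-120375.234 m, Z=5778517.287 m

start: φ=65.378162°, λ=-177.420017°, h=2900.287 m
→ ECEF (a=6378388.000, f=1/297.0): X=-2663329.4574, Y=-120008.7115, Z=5778169.8657
→ Helmert 7p (PV): X=-2663929.3774, Y=-120375.2345, Z=5778517.2868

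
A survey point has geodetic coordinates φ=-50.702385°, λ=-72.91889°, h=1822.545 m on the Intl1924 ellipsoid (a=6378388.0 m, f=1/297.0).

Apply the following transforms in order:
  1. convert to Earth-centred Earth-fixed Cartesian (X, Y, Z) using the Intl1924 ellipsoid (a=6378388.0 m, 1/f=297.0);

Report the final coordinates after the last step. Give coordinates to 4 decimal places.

X=1189309.2913 m, Y=-3870450.2717 m, Z=-4914147.7537 m

start: φ=-50.702385°, λ=-72.918890°, h=1822.545 m
→ ECEF (a=6378388.000, f=1/297.0): X=1189309.2913, Y=-3870450.2717, Z=-4914147.7537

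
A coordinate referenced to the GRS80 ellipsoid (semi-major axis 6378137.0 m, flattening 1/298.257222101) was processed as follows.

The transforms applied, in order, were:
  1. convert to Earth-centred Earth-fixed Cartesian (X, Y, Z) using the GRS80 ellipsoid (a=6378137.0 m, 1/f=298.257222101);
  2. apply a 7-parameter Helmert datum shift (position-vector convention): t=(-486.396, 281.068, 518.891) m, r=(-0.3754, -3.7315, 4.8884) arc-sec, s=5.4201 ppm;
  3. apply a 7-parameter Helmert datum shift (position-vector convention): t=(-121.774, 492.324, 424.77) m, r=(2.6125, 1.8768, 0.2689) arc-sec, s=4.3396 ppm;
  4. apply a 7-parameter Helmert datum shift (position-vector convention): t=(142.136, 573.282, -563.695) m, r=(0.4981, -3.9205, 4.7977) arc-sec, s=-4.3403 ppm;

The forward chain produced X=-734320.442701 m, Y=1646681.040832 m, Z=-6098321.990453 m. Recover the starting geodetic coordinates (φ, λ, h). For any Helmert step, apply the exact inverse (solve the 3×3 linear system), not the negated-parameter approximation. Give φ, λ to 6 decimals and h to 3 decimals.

start: X=-734320.4427, Y=1646681.0408, Z=-6098321.9905 m
→ Helmert⁻¹: X=-734543.3791, Y=1646117.2636, Z=-6097774.7753
→ Helmert⁻¹: X=-734360.7854, Y=1645541.5173, Z=-6098200.6056
→ Helmert⁻¹: X=-733941.7491, Y=1645280.0256, Z=-6098670.1691
→ geod (Bowring, a=6378137.000): φ=-73.64700700°, λ=114.04113700°, h=736.9540 m

φ=-73.647007°, λ=114.041137°, h=736.954 m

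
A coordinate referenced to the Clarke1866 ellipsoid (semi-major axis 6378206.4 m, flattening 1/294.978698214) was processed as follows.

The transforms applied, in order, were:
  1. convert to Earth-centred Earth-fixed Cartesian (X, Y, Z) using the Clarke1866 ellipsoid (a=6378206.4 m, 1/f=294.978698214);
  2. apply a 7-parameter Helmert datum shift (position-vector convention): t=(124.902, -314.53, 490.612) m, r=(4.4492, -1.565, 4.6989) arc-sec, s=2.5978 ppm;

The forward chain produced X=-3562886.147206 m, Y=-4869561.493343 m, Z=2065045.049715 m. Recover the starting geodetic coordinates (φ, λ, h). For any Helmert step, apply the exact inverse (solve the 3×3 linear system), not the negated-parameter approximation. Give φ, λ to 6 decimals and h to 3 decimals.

start: X=-3562886.1472, Y=-4869561.4933, Z=2065045.0497 m
→ Helmert⁻¹: X=-3563097.0505, Y=-4869108.6076, Z=2064681.1371
→ geod (Bowring, a=6378206.400): φ=19.01041400°, λ=-126.19577200°, h=1122.1760 m

φ=19.010414°, λ=-126.195772°, h=1122.176 m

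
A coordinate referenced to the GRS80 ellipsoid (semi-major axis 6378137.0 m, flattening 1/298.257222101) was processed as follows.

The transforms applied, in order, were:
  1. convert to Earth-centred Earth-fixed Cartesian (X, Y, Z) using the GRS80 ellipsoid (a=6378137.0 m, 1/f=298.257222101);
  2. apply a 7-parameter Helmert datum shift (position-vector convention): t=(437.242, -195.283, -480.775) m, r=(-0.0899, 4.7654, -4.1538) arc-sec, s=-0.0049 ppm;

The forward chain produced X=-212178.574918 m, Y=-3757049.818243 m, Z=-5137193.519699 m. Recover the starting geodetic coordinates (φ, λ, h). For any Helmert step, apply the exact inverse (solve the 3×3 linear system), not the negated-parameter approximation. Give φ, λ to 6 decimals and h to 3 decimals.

φ=-53.958882°, λ=-93.236192°, h=3298.170 m

start: X=-212178.5749, Y=-3757049.8182, Z=-5137193.5197 m
→ Helmert⁻¹: X=-212421.4864, Y=-3756856.5926, Z=-5136719.3149
→ geod (Bowring, a=6378137.000): φ=-53.95888200°, λ=-93.23619200°, h=3298.1700 m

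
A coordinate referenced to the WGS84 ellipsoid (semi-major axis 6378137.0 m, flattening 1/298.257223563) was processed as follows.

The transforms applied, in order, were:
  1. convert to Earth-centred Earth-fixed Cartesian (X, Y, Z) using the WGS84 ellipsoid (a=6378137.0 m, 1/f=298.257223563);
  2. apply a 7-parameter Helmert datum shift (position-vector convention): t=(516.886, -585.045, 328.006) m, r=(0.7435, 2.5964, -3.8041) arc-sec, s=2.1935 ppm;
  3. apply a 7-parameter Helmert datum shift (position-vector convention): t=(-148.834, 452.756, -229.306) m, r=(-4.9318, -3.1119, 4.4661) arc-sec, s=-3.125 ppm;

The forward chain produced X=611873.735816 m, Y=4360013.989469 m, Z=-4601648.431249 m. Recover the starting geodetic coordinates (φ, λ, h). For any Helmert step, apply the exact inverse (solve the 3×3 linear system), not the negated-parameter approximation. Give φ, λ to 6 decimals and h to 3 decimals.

φ=-46.456589°, λ=82.016537°, h=1803.233 m

start: X=611873.7358, Y=4360013.9895, Z=-4601648.4312 m
→ Helmert⁻¹: X=612049.4591, Y=4359671.6231, Z=-4601338.4987
→ Helmert⁻¹: X=611508.7411, Y=4360241.7947, Z=-4601664.4304
→ geod (Bowring, a=6378137.000): φ=-46.45658900°, λ=82.01653700°, h=1803.2330 m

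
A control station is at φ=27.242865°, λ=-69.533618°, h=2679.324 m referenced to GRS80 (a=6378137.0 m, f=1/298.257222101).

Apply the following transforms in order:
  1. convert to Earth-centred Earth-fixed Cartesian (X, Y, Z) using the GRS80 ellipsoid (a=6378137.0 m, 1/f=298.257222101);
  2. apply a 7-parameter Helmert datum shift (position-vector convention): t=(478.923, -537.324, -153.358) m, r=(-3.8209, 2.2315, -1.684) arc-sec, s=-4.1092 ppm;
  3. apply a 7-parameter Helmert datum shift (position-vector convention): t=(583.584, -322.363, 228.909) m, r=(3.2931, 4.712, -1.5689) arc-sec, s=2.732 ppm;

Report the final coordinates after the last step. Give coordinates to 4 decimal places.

start: φ=27.242865°, λ=-69.533618°, h=2679.324 m
→ ECEF (a=6378137.000, f=1/298.257222101): X=1985007.0968, Y=-5318654.0116, Z=2903393.7718
→ Helmert 7p (PV): X=1985465.8509, Y=-5319131.9033, Z=2903305.5318
→ Helmert 7p (PV): X=1986080.7250, Y=-5319530.2527, Z=2903412.0934

X=1986080.7250 m, Y=-5319530.2527 m, Z=2903412.0934 m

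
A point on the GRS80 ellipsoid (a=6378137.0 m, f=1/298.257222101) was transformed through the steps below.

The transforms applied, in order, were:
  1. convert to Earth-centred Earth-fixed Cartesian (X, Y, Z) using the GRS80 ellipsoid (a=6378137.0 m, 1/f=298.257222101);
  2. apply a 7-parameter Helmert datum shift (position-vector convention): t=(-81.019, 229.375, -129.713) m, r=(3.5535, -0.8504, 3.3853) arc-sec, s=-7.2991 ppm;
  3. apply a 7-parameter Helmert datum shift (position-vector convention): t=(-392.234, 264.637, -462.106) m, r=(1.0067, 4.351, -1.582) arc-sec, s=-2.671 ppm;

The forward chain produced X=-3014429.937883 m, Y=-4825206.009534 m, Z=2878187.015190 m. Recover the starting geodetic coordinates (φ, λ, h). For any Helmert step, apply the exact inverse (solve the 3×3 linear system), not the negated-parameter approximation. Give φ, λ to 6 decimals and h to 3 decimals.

φ=26.994057°, λ=-121.988658°, h=2719.203 m

start: X=-3014429.9379, Y=-4825206.0095, Z=2878187.0152 m
→ Helmert⁻¹: X=-3014069.4663, Y=-4825492.6031, Z=2878616.7820
→ Helmert⁻¹: X=-3014077.7784, Y=-4825658.1369, Z=2878863.0697
→ geod (Bowring, a=6378137.000): φ=26.99405700°, λ=-121.98865800°, h=2719.2030 m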